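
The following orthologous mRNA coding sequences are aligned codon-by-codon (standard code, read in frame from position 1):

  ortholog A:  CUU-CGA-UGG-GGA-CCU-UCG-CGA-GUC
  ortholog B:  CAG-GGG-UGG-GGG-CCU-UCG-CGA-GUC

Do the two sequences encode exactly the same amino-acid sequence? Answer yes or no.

no

Codon 1: CUU Leu / CAG Gln — nonsynonymous.
Codon 2: CGA Arg / GGG Gly — nonsynonymous.
Codon 3: UGG Trp / UGG Trp — identical.
Codon 4: GGA Gly / GGG Gly — synonymous.
Codon 5: CCU Pro / CCU Pro — identical.
Codon 6: UCG Ser / UCG Ser — identical.
Codon 7: CGA Arg / CGA Arg — identical.
Codon 8: GUC Val / GUC Val — identical.
Nonsynonymous differences: 2 → different protein.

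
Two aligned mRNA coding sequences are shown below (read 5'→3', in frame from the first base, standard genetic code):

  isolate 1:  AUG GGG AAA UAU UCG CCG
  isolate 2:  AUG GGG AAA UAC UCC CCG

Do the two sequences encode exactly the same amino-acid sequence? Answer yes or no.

Codon 1: AUG Met / AUG Met — identical.
Codon 2: GGG Gly / GGG Gly — identical.
Codon 3: AAA Lys / AAA Lys — identical.
Codon 4: UAU Tyr / UAC Tyr — synonymous.
Codon 5: UCG Ser / UCC Ser — synonymous.
Codon 6: CCG Pro / CCG Pro — identical.
Nonsynonymous differences: 0 → same protein.

yes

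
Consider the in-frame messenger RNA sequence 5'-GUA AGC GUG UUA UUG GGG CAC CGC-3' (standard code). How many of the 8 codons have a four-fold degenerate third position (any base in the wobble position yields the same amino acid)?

Codon 1 GUA (Val): third position 4-fold.
Codon 2 AGC (Ser): third position 2-fold.
Codon 3 GUG (Val): third position 4-fold.
Codon 4 UUA (Leu): third position 2-fold.
Codon 5 UUG (Leu): third position 2-fold.
Codon 6 GGG (Gly): third position 4-fold.
Codon 7 CAC (His): third position 2-fold.
Codon 8 CGC (Arg): third position 4-fold.
Four-fold degenerate third positions: 4.

4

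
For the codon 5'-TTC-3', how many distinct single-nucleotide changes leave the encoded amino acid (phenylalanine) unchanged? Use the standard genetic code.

Position 1: none → 0 synonymous.
Position 2: none → 0 synonymous.
Position 3: TTT → 1 synonymous.
Total: 0 + 0 + 1 = 1.

1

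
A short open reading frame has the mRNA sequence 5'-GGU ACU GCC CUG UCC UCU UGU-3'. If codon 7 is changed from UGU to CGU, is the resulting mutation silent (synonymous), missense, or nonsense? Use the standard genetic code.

Position 19 falls in codon 7: UGU → Cys.
After the substitution the codon is CGU → Arg.
Cys ≠ Arg, so this is a missense mutation.

missense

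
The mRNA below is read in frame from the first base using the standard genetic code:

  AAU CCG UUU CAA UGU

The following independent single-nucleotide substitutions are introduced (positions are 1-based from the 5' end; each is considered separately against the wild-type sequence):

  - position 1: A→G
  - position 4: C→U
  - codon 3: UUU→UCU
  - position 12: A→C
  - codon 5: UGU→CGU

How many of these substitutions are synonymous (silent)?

Codon 1: AAU (Asn) → GAU (Asp) — missense.
Codon 2: CCG (Pro) → UCG (Ser) — missense.
Codon 3: UUU (Phe) → UCU (Ser) — missense.
Codon 4: CAA (Gln) → CAC (His) — missense.
Codon 5: UGU (Cys) → CGU (Arg) — missense.
Synonymous: 0 of 5.

0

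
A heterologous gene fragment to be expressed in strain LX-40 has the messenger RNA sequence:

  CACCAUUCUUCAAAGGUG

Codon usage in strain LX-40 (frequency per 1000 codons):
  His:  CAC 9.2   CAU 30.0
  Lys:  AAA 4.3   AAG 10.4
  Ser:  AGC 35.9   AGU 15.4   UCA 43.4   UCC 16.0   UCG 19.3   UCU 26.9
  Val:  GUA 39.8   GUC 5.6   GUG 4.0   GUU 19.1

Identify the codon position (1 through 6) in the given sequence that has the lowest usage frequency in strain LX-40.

Codon 1 CAC (His): 9.2 per 1000.
Codon 2 CAU (His): 30.0 per 1000.
Codon 3 UCU (Ser): 26.9 per 1000.
Codon 4 UCA (Ser): 43.4 per 1000.
Codon 5 AAG (Lys): 10.4 per 1000.
Codon 6 GUG (Val): 4.0 per 1000.
Lowest frequency is 4.0 at codon 6.

6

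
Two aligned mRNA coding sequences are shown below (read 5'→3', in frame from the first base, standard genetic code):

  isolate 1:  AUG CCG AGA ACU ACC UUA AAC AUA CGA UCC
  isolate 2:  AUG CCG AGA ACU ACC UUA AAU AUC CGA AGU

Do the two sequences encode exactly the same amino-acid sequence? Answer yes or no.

Codon 1: AUG Met / AUG Met — identical.
Codon 2: CCG Pro / CCG Pro — identical.
Codon 3: AGA Arg / AGA Arg — identical.
Codon 4: ACU Thr / ACU Thr — identical.
Codon 5: ACC Thr / ACC Thr — identical.
Codon 6: UUA Leu / UUA Leu — identical.
Codon 7: AAC Asn / AAU Asn — synonymous.
Codon 8: AUA Ile / AUC Ile — synonymous.
Codon 9: CGA Arg / CGA Arg — identical.
Codon 10: UCC Ser / AGU Ser — synonymous.
Nonsynonymous differences: 0 → same protein.

yes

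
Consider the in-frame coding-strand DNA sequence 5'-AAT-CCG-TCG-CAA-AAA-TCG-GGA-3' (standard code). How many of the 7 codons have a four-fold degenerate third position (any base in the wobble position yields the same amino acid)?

Codon 1 AAT (Asn): third position 2-fold.
Codon 2 CCG (Pro): third position 4-fold.
Codon 3 TCG (Ser): third position 4-fold.
Codon 4 CAA (Gln): third position 2-fold.
Codon 5 AAA (Lys): third position 2-fold.
Codon 6 TCG (Ser): third position 4-fold.
Codon 7 GGA (Gly): third position 4-fold.
Four-fold degenerate third positions: 4.

4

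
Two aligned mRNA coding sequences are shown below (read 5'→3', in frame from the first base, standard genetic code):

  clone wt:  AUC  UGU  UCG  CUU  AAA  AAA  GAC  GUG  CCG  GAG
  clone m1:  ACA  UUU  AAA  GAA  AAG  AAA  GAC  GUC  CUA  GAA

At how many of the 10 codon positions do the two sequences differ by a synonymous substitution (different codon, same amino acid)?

3

Codon 1: AUC Ile / ACA Thr — nonsynonymous.
Codon 2: UGU Cys / UUU Phe — nonsynonymous.
Codon 3: UCG Ser / AAA Lys — nonsynonymous.
Codon 4: CUU Leu / GAA Glu — nonsynonymous.
Codon 5: AAA Lys / AAG Lys — synonymous.
Codon 6: AAA Lys / AAA Lys — identical.
Codon 7: GAC Asp / GAC Asp — identical.
Codon 8: GUG Val / GUC Val — synonymous.
Codon 9: CCG Pro / CUA Leu — nonsynonymous.
Codon 10: GAG Glu / GAA Glu — synonymous.
Synonymous differences: 3.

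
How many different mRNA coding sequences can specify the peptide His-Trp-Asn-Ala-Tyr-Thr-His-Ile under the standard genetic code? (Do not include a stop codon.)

His: 2 codons.
Trp: 1 codon.
Asn: 2 codons.
Ala: 4 codons.
Tyr: 2 codons.
Thr: 4 codons.
His: 2 codons.
Ile: 3 codons.
2 × 1 × 2 × 4 × 2 × 4 × 2 × 3 = 768.

768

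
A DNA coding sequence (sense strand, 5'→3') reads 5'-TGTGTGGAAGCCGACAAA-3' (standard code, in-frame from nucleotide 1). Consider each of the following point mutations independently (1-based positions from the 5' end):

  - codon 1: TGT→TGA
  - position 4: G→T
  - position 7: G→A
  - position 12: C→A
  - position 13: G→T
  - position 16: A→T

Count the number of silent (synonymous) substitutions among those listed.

Codon 1: TGT (Cys) → TGA (Stop) — nonsense.
Codon 2: GTG (Val) → TTG (Leu) — missense.
Codon 3: GAA (Glu) → AAA (Lys) — missense.
Codon 4: GCC (Ala) → GCA (Ala) — synonymous.
Codon 5: GAC (Asp) → TAC (Tyr) — missense.
Codon 6: AAA (Lys) → TAA (Stop) — nonsense.
Synonymous: 1 of 6.

1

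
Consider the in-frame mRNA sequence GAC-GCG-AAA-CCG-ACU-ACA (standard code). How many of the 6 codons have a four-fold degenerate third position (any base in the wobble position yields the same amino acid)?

4

Codon 1 GAC (Asp): third position 2-fold.
Codon 2 GCG (Ala): third position 4-fold.
Codon 3 AAA (Lys): third position 2-fold.
Codon 4 CCG (Pro): third position 4-fold.
Codon 5 ACU (Thr): third position 4-fold.
Codon 6 ACA (Thr): third position 4-fold.
Four-fold degenerate third positions: 4.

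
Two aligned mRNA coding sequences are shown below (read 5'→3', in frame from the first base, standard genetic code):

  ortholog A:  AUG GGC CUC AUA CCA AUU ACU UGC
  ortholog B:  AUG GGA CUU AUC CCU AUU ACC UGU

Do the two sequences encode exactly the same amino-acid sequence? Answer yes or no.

Codon 1: AUG Met / AUG Met — identical.
Codon 2: GGC Gly / GGA Gly — synonymous.
Codon 3: CUC Leu / CUU Leu — synonymous.
Codon 4: AUA Ile / AUC Ile — synonymous.
Codon 5: CCA Pro / CCU Pro — synonymous.
Codon 6: AUU Ile / AUU Ile — identical.
Codon 7: ACU Thr / ACC Thr — synonymous.
Codon 8: UGC Cys / UGU Cys — synonymous.
Nonsynonymous differences: 0 → same protein.

yes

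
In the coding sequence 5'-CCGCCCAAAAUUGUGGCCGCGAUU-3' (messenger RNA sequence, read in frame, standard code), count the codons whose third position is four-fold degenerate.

Codon 1 CCG (Pro): third position 4-fold.
Codon 2 CCC (Pro): third position 4-fold.
Codon 3 AAA (Lys): third position 2-fold.
Codon 4 AUU (Ile): third position 3-fold.
Codon 5 GUG (Val): third position 4-fold.
Codon 6 GCC (Ala): third position 4-fold.
Codon 7 GCG (Ala): third position 4-fold.
Codon 8 AUU (Ile): third position 3-fold.
Four-fold degenerate third positions: 5.

5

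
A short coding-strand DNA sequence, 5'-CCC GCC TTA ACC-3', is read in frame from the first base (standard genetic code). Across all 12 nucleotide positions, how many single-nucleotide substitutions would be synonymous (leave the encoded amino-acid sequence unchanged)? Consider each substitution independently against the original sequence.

11

Codon 1 (CCC, Pro): 3 synonymous substitutions.
Codon 2 (GCC, Ala): 3 synonymous substitutions.
Codon 3 (TTA, Leu): 2 synonymous substitutions.
Codon 4 (ACC, Thr): 3 synonymous substitutions.
Total: 3 + 3 + 2 + 3 = 11.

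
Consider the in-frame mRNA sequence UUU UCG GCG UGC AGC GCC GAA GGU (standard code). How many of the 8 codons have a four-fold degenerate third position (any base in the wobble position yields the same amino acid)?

4

Codon 1 UUU (Phe): third position 2-fold.
Codon 2 UCG (Ser): third position 4-fold.
Codon 3 GCG (Ala): third position 4-fold.
Codon 4 UGC (Cys): third position 2-fold.
Codon 5 AGC (Ser): third position 2-fold.
Codon 6 GCC (Ala): third position 4-fold.
Codon 7 GAA (Glu): third position 2-fold.
Codon 8 GGU (Gly): third position 4-fold.
Four-fold degenerate third positions: 4.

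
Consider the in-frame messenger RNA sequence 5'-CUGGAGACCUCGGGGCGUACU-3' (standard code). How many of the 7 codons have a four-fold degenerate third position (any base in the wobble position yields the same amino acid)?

6

Codon 1 CUG (Leu): third position 4-fold.
Codon 2 GAG (Glu): third position 2-fold.
Codon 3 ACC (Thr): third position 4-fold.
Codon 4 UCG (Ser): third position 4-fold.
Codon 5 GGG (Gly): third position 4-fold.
Codon 6 CGU (Arg): third position 4-fold.
Codon 7 ACU (Thr): third position 4-fold.
Four-fold degenerate third positions: 6.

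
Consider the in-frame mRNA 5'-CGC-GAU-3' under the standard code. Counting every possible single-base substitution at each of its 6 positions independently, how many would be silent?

4

Codon 1 (CGC, Arg): 3 synonymous substitutions.
Codon 2 (GAU, Asp): 1 synonymous substitution.
Total: 3 + 1 = 4.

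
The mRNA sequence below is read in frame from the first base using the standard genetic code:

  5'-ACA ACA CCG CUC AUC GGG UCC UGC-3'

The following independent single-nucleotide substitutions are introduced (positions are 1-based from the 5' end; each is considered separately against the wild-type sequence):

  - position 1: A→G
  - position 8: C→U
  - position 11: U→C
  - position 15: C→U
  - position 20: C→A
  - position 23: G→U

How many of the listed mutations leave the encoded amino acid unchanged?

1

Codon 1: ACA (Thr) → GCA (Ala) — missense.
Codon 3: CCG (Pro) → CUG (Leu) — missense.
Codon 4: CUC (Leu) → CCC (Pro) — missense.
Codon 5: AUC (Ile) → AUU (Ile) — synonymous.
Codon 7: UCC (Ser) → UAC (Tyr) — missense.
Codon 8: UGC (Cys) → UUC (Phe) — missense.
Synonymous: 1 of 6.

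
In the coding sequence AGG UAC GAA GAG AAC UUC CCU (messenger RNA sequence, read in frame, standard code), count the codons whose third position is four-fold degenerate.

Codon 1 AGG (Arg): third position 2-fold.
Codon 2 UAC (Tyr): third position 2-fold.
Codon 3 GAA (Glu): third position 2-fold.
Codon 4 GAG (Glu): third position 2-fold.
Codon 5 AAC (Asn): third position 2-fold.
Codon 6 UUC (Phe): third position 2-fold.
Codon 7 CCU (Pro): third position 4-fold.
Four-fold degenerate third positions: 1.

1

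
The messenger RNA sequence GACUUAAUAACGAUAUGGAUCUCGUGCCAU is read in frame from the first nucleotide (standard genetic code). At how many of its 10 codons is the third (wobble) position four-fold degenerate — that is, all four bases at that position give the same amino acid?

2

Codon 1 GAC (Asp): third position 2-fold.
Codon 2 UUA (Leu): third position 2-fold.
Codon 3 AUA (Ile): third position 3-fold.
Codon 4 ACG (Thr): third position 4-fold.
Codon 5 AUA (Ile): third position 3-fold.
Codon 6 UGG (Trp): third position 1-fold.
Codon 7 AUC (Ile): third position 3-fold.
Codon 8 UCG (Ser): third position 4-fold.
Codon 9 UGC (Cys): third position 2-fold.
Codon 10 CAU (His): third position 2-fold.
Four-fold degenerate third positions: 2.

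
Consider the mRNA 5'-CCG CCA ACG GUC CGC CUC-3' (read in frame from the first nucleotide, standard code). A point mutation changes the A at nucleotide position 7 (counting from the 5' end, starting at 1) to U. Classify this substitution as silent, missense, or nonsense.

Position 7 falls in codon 3: ACG → Thr.
After the substitution the codon is UCG → Ser.
Thr ≠ Ser, so this is a missense mutation.

missense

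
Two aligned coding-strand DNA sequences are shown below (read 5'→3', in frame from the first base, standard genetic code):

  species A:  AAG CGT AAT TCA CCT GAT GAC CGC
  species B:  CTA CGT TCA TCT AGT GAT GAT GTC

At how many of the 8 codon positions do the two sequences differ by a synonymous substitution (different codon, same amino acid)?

Codon 1: AAG Lys / CTA Leu — nonsynonymous.
Codon 2: CGT Arg / CGT Arg — identical.
Codon 3: AAT Asn / TCA Ser — nonsynonymous.
Codon 4: TCA Ser / TCT Ser — synonymous.
Codon 5: CCT Pro / AGT Ser — nonsynonymous.
Codon 6: GAT Asp / GAT Asp — identical.
Codon 7: GAC Asp / GAT Asp — synonymous.
Codon 8: CGC Arg / GTC Val — nonsynonymous.
Synonymous differences: 2.

2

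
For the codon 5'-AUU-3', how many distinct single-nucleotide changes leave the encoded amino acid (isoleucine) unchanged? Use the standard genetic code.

Position 1: none → 0 synonymous.
Position 2: none → 0 synonymous.
Position 3: AUC, AUA → 2 synonymous.
Total: 0 + 0 + 2 = 2.

2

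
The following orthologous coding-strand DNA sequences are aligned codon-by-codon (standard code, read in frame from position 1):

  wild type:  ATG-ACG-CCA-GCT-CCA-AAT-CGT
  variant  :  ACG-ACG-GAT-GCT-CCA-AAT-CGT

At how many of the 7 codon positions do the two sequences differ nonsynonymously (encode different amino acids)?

2

Codon 1: ATG Met / ACG Thr — nonsynonymous.
Codon 2: ACG Thr / ACG Thr — identical.
Codon 3: CCA Pro / GAT Asp — nonsynonymous.
Codon 4: GCT Ala / GCT Ala — identical.
Codon 5: CCA Pro / CCA Pro — identical.
Codon 6: AAT Asn / AAT Asn — identical.
Codon 7: CGT Arg / CGT Arg — identical.
Nonsynonymous differences: 2.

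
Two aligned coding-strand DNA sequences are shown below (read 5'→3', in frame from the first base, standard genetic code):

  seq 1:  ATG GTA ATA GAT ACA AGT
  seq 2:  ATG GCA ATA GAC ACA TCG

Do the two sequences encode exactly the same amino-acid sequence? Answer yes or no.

no

Codon 1: ATG Met / ATG Met — identical.
Codon 2: GTA Val / GCA Ala — nonsynonymous.
Codon 3: ATA Ile / ATA Ile — identical.
Codon 4: GAT Asp / GAC Asp — synonymous.
Codon 5: ACA Thr / ACA Thr — identical.
Codon 6: AGT Ser / TCG Ser — synonymous.
Nonsynonymous differences: 1 → different protein.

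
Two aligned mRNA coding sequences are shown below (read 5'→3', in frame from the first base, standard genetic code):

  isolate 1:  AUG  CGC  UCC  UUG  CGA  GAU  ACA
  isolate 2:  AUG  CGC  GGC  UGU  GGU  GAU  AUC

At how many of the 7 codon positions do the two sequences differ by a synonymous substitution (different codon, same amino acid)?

Codon 1: AUG Met / AUG Met — identical.
Codon 2: CGC Arg / CGC Arg — identical.
Codon 3: UCC Ser / GGC Gly — nonsynonymous.
Codon 4: UUG Leu / UGU Cys — nonsynonymous.
Codon 5: CGA Arg / GGU Gly — nonsynonymous.
Codon 6: GAU Asp / GAU Asp — identical.
Codon 7: ACA Thr / AUC Ile — nonsynonymous.
Synonymous differences: 0.

0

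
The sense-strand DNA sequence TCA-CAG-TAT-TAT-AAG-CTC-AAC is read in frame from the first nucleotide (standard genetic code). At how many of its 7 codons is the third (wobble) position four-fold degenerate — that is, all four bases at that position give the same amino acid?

2

Codon 1 TCA (Ser): third position 4-fold.
Codon 2 CAG (Gln): third position 2-fold.
Codon 3 TAT (Tyr): third position 2-fold.
Codon 4 TAT (Tyr): third position 2-fold.
Codon 5 AAG (Lys): third position 2-fold.
Codon 6 CTC (Leu): third position 4-fold.
Codon 7 AAC (Asn): third position 2-fold.
Four-fold degenerate third positions: 2.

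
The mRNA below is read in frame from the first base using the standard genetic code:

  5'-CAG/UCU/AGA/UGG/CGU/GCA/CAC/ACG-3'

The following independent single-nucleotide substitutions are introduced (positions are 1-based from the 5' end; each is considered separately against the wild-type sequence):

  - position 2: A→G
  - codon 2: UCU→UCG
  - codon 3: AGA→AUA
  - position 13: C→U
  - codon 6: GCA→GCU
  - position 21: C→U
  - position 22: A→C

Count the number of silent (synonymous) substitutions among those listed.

Codon 1: CAG (Gln) → CGG (Arg) — missense.
Codon 2: UCU (Ser) → UCG (Ser) — synonymous.
Codon 3: AGA (Arg) → AUA (Ile) — missense.
Codon 5: CGU (Arg) → UGU (Cys) — missense.
Codon 6: GCA (Ala) → GCU (Ala) — synonymous.
Codon 7: CAC (His) → CAU (His) — synonymous.
Codon 8: ACG (Thr) → CCG (Pro) — missense.
Synonymous: 3 of 7.

3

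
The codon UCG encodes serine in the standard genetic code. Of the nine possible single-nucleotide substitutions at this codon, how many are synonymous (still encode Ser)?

Position 1: none → 0 synonymous.
Position 2: none → 0 synonymous.
Position 3: UCU, UCC, UCA → 3 synonymous.
Total: 0 + 0 + 3 = 3.

3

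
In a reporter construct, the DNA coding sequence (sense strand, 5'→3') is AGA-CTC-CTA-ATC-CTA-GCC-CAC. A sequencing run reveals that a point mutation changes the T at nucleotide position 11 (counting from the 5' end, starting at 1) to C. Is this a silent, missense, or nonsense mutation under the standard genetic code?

missense

Position 11 falls in codon 4: ATC → Ile.
After the substitution the codon is ACC → Thr.
Ile ≠ Thr, so this is a missense mutation.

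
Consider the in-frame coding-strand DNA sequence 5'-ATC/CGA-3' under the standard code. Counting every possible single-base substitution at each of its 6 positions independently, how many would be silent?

Codon 1 (ATC, Ile): 2 synonymous substitutions.
Codon 2 (CGA, Arg): 4 synonymous substitutions.
Total: 2 + 4 = 6.

6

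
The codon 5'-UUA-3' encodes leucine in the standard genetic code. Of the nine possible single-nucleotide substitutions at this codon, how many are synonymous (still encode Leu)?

2

Position 1: CUA → 1 synonymous.
Position 2: none → 0 synonymous.
Position 3: UUG → 1 synonymous.
Total: 1 + 0 + 1 = 2.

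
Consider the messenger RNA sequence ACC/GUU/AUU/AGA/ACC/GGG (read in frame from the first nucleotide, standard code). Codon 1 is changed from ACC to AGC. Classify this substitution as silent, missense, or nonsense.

missense

Position 2 falls in codon 1: ACC → Thr.
After the substitution the codon is AGC → Ser.
Thr ≠ Ser, so this is a missense mutation.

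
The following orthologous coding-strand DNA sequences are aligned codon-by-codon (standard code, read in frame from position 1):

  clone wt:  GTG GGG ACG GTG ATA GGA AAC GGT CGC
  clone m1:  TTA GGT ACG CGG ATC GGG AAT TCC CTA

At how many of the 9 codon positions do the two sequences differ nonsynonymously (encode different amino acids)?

Codon 1: GTG Val / TTA Leu — nonsynonymous.
Codon 2: GGG Gly / GGT Gly — synonymous.
Codon 3: ACG Thr / ACG Thr — identical.
Codon 4: GTG Val / CGG Arg — nonsynonymous.
Codon 5: ATA Ile / ATC Ile — synonymous.
Codon 6: GGA Gly / GGG Gly — synonymous.
Codon 7: AAC Asn / AAT Asn — synonymous.
Codon 8: GGT Gly / TCC Ser — nonsynonymous.
Codon 9: CGC Arg / CTA Leu — nonsynonymous.
Nonsynonymous differences: 4.

4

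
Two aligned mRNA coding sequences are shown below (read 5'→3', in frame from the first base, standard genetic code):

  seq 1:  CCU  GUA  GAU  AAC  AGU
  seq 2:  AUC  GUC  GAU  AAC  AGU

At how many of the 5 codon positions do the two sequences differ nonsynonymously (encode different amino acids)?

1

Codon 1: CCU Pro / AUC Ile — nonsynonymous.
Codon 2: GUA Val / GUC Val — synonymous.
Codon 3: GAU Asp / GAU Asp — identical.
Codon 4: AAC Asn / AAC Asn — identical.
Codon 5: AGU Ser / AGU Ser — identical.
Nonsynonymous differences: 1.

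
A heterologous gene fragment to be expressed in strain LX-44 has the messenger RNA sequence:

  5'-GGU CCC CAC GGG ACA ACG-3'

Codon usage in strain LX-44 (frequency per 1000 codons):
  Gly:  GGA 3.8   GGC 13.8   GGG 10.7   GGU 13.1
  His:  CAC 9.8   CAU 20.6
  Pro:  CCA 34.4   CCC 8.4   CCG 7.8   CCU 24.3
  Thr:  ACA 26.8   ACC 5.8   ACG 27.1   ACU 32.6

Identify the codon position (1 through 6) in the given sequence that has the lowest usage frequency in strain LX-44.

Codon 1 GGU (Gly): 13.1 per 1000.
Codon 2 CCC (Pro): 8.4 per 1000.
Codon 3 CAC (His): 9.8 per 1000.
Codon 4 GGG (Gly): 10.7 per 1000.
Codon 5 ACA (Thr): 26.8 per 1000.
Codon 6 ACG (Thr): 27.1 per 1000.
Lowest frequency is 8.4 at codon 2.

2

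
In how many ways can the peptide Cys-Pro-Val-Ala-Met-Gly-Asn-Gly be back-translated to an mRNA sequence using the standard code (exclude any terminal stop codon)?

Cys: 2 codons.
Pro: 4 codons.
Val: 4 codons.
Ala: 4 codons.
Met: 1 codon.
Gly: 4 codons.
Asn: 2 codons.
Gly: 4 codons.
2 × 4 × 4 × 4 × 1 × 4 × 2 × 4 = 4096.

4096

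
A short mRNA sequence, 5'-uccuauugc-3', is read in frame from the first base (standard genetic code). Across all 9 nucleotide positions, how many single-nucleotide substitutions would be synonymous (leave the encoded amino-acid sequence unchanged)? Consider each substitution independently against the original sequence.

Codon 1 (UCC, Ser): 3 synonymous substitutions.
Codon 2 (UAU, Tyr): 1 synonymous substitution.
Codon 3 (UGC, Cys): 1 synonymous substitution.
Total: 3 + 1 + 1 = 5.

5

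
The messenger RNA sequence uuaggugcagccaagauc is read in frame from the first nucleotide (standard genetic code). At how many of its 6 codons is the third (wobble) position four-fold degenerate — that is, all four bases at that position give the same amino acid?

Codon 1 UUA (Leu): third position 2-fold.
Codon 2 GGU (Gly): third position 4-fold.
Codon 3 GCA (Ala): third position 4-fold.
Codon 4 GCC (Ala): third position 4-fold.
Codon 5 AAG (Lys): third position 2-fold.
Codon 6 AUC (Ile): third position 3-fold.
Four-fold degenerate third positions: 3.

3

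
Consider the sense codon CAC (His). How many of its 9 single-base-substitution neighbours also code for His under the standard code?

1

Position 1: none → 0 synonymous.
Position 2: none → 0 synonymous.
Position 3: CAT → 1 synonymous.
Total: 0 + 0 + 1 = 1.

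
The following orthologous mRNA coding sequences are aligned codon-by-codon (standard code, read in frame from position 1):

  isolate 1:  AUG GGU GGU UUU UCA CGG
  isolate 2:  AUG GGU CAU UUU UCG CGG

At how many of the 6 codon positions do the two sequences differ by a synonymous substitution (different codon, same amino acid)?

1

Codon 1: AUG Met / AUG Met — identical.
Codon 2: GGU Gly / GGU Gly — identical.
Codon 3: GGU Gly / CAU His — nonsynonymous.
Codon 4: UUU Phe / UUU Phe — identical.
Codon 5: UCA Ser / UCG Ser — synonymous.
Codon 6: CGG Arg / CGG Arg — identical.
Synonymous differences: 1.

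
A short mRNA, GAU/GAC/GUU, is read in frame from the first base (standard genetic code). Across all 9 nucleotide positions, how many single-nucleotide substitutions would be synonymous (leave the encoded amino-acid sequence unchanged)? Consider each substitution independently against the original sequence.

5

Codon 1 (GAU, Asp): 1 synonymous substitution.
Codon 2 (GAC, Asp): 1 synonymous substitution.
Codon 3 (GUU, Val): 3 synonymous substitutions.
Total: 1 + 1 + 3 = 5.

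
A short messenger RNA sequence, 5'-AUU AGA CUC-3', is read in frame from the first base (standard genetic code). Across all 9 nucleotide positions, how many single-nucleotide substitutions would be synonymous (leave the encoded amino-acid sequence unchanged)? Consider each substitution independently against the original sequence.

7

Codon 1 (AUU, Ile): 2 synonymous substitutions.
Codon 2 (AGA, Arg): 2 synonymous substitutions.
Codon 3 (CUC, Leu): 3 synonymous substitutions.
Total: 2 + 2 + 3 = 7.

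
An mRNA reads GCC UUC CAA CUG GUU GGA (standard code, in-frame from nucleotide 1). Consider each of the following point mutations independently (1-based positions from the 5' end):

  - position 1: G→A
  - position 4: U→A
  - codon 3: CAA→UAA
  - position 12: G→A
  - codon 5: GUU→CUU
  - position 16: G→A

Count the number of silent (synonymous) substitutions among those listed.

1

Codon 1: GCC (Ala) → ACC (Thr) — missense.
Codon 2: UUC (Phe) → AUC (Ile) — missense.
Codon 3: CAA (Gln) → UAA (Stop) — nonsense.
Codon 4: CUG (Leu) → CUA (Leu) — synonymous.
Codon 5: GUU (Val) → CUU (Leu) — missense.
Codon 6: GGA (Gly) → AGA (Arg) — missense.
Synonymous: 1 of 6.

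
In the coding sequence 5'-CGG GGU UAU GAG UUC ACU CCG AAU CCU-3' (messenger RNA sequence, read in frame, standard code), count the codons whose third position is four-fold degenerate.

5

Codon 1 CGG (Arg): third position 4-fold.
Codon 2 GGU (Gly): third position 4-fold.
Codon 3 UAU (Tyr): third position 2-fold.
Codon 4 GAG (Glu): third position 2-fold.
Codon 5 UUC (Phe): third position 2-fold.
Codon 6 ACU (Thr): third position 4-fold.
Codon 7 CCG (Pro): third position 4-fold.
Codon 8 AAU (Asn): third position 2-fold.
Codon 9 CCU (Pro): third position 4-fold.
Four-fold degenerate third positions: 5.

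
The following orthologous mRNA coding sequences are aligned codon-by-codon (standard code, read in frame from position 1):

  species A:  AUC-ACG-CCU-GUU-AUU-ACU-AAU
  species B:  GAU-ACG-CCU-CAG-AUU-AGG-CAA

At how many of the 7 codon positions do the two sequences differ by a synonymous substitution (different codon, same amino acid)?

Codon 1: AUC Ile / GAU Asp — nonsynonymous.
Codon 2: ACG Thr / ACG Thr — identical.
Codon 3: CCU Pro / CCU Pro — identical.
Codon 4: GUU Val / CAG Gln — nonsynonymous.
Codon 5: AUU Ile / AUU Ile — identical.
Codon 6: ACU Thr / AGG Arg — nonsynonymous.
Codon 7: AAU Asn / CAA Gln — nonsynonymous.
Synonymous differences: 0.

0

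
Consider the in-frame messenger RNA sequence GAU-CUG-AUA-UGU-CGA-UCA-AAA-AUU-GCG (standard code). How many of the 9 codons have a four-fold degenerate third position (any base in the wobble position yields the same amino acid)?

4

Codon 1 GAU (Asp): third position 2-fold.
Codon 2 CUG (Leu): third position 4-fold.
Codon 3 AUA (Ile): third position 3-fold.
Codon 4 UGU (Cys): third position 2-fold.
Codon 5 CGA (Arg): third position 4-fold.
Codon 6 UCA (Ser): third position 4-fold.
Codon 7 AAA (Lys): third position 2-fold.
Codon 8 AUU (Ile): third position 3-fold.
Codon 9 GCG (Ala): third position 4-fold.
Four-fold degenerate third positions: 4.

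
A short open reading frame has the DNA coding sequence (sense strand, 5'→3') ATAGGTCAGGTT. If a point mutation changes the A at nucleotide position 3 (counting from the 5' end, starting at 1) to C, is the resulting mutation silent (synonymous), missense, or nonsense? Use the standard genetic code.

silent

Position 3 falls in codon 1: ATA → Ile.
After the substitution the codon is ATC → Ile.
Both encode Ile, so the change is synonymous.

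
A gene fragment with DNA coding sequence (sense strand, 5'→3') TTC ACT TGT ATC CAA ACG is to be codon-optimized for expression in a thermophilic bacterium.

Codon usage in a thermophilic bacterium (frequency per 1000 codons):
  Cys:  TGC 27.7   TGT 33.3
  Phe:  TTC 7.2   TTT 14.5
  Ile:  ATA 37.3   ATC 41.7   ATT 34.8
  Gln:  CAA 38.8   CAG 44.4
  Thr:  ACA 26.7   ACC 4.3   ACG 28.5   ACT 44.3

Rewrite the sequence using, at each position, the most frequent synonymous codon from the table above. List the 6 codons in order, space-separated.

TTT ACT TGT ATC CAG ACT

Codon 1 (Phe): best is TTT at 14.5.
Codon 2 (Thr): best is ACT at 44.3.
Codon 3 (Cys): best is TGT at 33.3.
Codon 4 (Ile): best is ATC at 41.7.
Codon 5 (Gln): best is CAG at 44.4.
Codon 6 (Thr): best is ACT at 44.3.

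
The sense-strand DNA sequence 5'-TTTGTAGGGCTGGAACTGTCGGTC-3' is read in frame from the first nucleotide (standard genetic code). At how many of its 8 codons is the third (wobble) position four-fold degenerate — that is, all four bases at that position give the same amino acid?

6

Codon 1 TTT (Phe): third position 2-fold.
Codon 2 GTA (Val): third position 4-fold.
Codon 3 GGG (Gly): third position 4-fold.
Codon 4 CTG (Leu): third position 4-fold.
Codon 5 GAA (Glu): third position 2-fold.
Codon 6 CTG (Leu): third position 4-fold.
Codon 7 TCG (Ser): third position 4-fold.
Codon 8 GTC (Val): third position 4-fold.
Four-fold degenerate third positions: 6.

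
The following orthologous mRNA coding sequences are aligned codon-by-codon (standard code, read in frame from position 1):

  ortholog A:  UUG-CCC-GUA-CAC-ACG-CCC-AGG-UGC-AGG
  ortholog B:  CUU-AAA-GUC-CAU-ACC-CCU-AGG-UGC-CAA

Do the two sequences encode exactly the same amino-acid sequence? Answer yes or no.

no

Codon 1: UUG Leu / CUU Leu — synonymous.
Codon 2: CCC Pro / AAA Lys — nonsynonymous.
Codon 3: GUA Val / GUC Val — synonymous.
Codon 4: CAC His / CAU His — synonymous.
Codon 5: ACG Thr / ACC Thr — synonymous.
Codon 6: CCC Pro / CCU Pro — synonymous.
Codon 7: AGG Arg / AGG Arg — identical.
Codon 8: UGC Cys / UGC Cys — identical.
Codon 9: AGG Arg / CAA Gln — nonsynonymous.
Nonsynonymous differences: 2 → different protein.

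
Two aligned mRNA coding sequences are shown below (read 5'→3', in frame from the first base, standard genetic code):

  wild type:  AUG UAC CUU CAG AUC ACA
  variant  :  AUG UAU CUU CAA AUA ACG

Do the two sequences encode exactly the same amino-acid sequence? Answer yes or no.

yes

Codon 1: AUG Met / AUG Met — identical.
Codon 2: UAC Tyr / UAU Tyr — synonymous.
Codon 3: CUU Leu / CUU Leu — identical.
Codon 4: CAG Gln / CAA Gln — synonymous.
Codon 5: AUC Ile / AUA Ile — synonymous.
Codon 6: ACA Thr / ACG Thr — synonymous.
Nonsynonymous differences: 0 → same protein.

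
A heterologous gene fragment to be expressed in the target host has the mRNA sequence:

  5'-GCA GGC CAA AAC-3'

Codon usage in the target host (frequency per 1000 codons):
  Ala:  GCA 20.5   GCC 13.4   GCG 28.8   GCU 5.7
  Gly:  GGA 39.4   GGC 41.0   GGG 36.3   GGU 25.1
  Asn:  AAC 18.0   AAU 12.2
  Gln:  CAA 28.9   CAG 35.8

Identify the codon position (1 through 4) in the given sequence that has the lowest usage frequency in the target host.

Codon 1 GCA (Ala): 20.5 per 1000.
Codon 2 GGC (Gly): 41.0 per 1000.
Codon 3 CAA (Gln): 28.9 per 1000.
Codon 4 AAC (Asn): 18.0 per 1000.
Lowest frequency is 18.0 at codon 4.

4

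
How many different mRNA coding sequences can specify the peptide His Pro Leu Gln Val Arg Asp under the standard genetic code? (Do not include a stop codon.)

His: 2 codons.
Pro: 4 codons.
Leu: 6 codons.
Gln: 2 codons.
Val: 4 codons.
Arg: 6 codons.
Asp: 2 codons.
2 × 4 × 6 × 2 × 4 × 6 × 2 = 4608.

4608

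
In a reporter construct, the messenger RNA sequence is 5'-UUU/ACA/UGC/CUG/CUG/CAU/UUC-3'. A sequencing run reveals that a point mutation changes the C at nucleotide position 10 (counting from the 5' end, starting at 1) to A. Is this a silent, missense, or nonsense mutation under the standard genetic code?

Position 10 falls in codon 4: CUG → Leu.
After the substitution the codon is AUG → Met.
Leu ≠ Met, so this is a missense mutation.

missense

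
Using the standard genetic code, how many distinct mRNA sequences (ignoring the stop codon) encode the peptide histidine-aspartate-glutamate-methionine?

8

His: 2 codons.
Asp: 2 codons.
Glu: 2 codons.
Met: 1 codon.
2 × 2 × 2 × 1 = 8.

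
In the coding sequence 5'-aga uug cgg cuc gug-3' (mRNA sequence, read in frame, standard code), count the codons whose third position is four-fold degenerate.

3

Codon 1 AGA (Arg): third position 2-fold.
Codon 2 UUG (Leu): third position 2-fold.
Codon 3 CGG (Arg): third position 4-fold.
Codon 4 CUC (Leu): third position 4-fold.
Codon 5 GUG (Val): third position 4-fold.
Four-fold degenerate third positions: 3.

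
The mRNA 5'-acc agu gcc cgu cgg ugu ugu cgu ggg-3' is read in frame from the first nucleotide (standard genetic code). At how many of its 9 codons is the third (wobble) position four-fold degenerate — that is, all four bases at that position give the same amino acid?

6

Codon 1 ACC (Thr): third position 4-fold.
Codon 2 AGU (Ser): third position 2-fold.
Codon 3 GCC (Ala): third position 4-fold.
Codon 4 CGU (Arg): third position 4-fold.
Codon 5 CGG (Arg): third position 4-fold.
Codon 6 UGU (Cys): third position 2-fold.
Codon 7 UGU (Cys): third position 2-fold.
Codon 8 CGU (Arg): third position 4-fold.
Codon 9 GGG (Gly): third position 4-fold.
Four-fold degenerate third positions: 6.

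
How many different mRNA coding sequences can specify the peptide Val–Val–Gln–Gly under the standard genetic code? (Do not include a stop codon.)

Val: 4 codons.
Val: 4 codons.
Gln: 2 codons.
Gly: 4 codons.
4 × 4 × 2 × 4 = 128.

128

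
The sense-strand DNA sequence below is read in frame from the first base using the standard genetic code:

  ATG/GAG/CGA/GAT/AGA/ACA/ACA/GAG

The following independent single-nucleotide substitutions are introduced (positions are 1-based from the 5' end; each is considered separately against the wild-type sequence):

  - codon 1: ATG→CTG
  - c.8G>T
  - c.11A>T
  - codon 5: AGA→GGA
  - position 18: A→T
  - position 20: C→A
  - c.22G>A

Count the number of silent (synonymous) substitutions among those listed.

1

Codon 1: ATG (Met) → CTG (Leu) — missense.
Codon 3: CGA (Arg) → CTA (Leu) — missense.
Codon 4: GAT (Asp) → GTT (Val) — missense.
Codon 5: AGA (Arg) → GGA (Gly) — missense.
Codon 6: ACA (Thr) → ACT (Thr) — synonymous.
Codon 7: ACA (Thr) → AAA (Lys) — missense.
Codon 8: GAG (Glu) → AAG (Lys) — missense.
Synonymous: 1 of 7.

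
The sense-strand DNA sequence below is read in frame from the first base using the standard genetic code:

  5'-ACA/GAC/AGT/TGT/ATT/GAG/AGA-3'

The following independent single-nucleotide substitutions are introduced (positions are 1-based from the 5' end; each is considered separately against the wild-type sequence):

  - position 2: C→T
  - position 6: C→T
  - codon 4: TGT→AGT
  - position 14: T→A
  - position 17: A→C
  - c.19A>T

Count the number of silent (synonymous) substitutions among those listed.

1

Codon 1: ACA (Thr) → ATA (Ile) — missense.
Codon 2: GAC (Asp) → GAT (Asp) — synonymous.
Codon 4: TGT (Cys) → AGT (Ser) — missense.
Codon 5: ATT (Ile) → AAT (Asn) — missense.
Codon 6: GAG (Glu) → GCG (Ala) — missense.
Codon 7: AGA (Arg) → TGA (Stop) — nonsense.
Synonymous: 1 of 6.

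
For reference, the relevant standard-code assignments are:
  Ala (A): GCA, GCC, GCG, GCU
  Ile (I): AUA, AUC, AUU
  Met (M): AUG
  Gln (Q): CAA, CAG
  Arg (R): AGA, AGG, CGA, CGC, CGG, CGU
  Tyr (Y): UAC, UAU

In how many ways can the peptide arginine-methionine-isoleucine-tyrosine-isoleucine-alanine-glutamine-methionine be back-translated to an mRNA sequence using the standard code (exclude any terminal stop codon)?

864

Arg: 6 codons.
Met: 1 codon.
Ile: 3 codons.
Tyr: 2 codons.
Ile: 3 codons.
Ala: 4 codons.
Gln: 2 codons.
Met: 1 codon.
6 × 1 × 3 × 2 × 3 × 4 × 2 × 1 = 864.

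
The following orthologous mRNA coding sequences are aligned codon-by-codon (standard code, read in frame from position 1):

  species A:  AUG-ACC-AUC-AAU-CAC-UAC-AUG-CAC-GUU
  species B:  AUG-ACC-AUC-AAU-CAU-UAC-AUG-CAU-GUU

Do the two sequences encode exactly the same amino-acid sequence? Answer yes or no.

yes

Codon 1: AUG Met / AUG Met — identical.
Codon 2: ACC Thr / ACC Thr — identical.
Codon 3: AUC Ile / AUC Ile — identical.
Codon 4: AAU Asn / AAU Asn — identical.
Codon 5: CAC His / CAU His — synonymous.
Codon 6: UAC Tyr / UAC Tyr — identical.
Codon 7: AUG Met / AUG Met — identical.
Codon 8: CAC His / CAU His — synonymous.
Codon 9: GUU Val / GUU Val — identical.
Nonsynonymous differences: 0 → same protein.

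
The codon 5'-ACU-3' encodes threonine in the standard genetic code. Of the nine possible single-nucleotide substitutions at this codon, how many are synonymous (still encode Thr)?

3

Position 1: none → 0 synonymous.
Position 2: none → 0 synonymous.
Position 3: ACC, ACA, ACG → 3 synonymous.
Total: 0 + 0 + 3 = 3.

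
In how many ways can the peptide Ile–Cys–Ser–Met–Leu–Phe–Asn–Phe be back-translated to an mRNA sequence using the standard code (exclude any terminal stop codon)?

Ile: 3 codons.
Cys: 2 codons.
Ser: 6 codons.
Met: 1 codon.
Leu: 6 codons.
Phe: 2 codons.
Asn: 2 codons.
Phe: 2 codons.
3 × 2 × 6 × 1 × 6 × 2 × 2 × 2 = 1728.

1728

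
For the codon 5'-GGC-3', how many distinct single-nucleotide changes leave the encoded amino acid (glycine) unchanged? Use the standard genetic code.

3

Position 1: none → 0 synonymous.
Position 2: none → 0 synonymous.
Position 3: GGU, GGA, GGG → 3 synonymous.
Total: 0 + 0 + 3 = 3.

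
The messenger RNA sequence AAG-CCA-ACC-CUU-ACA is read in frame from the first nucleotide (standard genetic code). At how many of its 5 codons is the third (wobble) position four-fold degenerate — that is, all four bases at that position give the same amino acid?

4

Codon 1 AAG (Lys): third position 2-fold.
Codon 2 CCA (Pro): third position 4-fold.
Codon 3 ACC (Thr): third position 4-fold.
Codon 4 CUU (Leu): third position 4-fold.
Codon 5 ACA (Thr): third position 4-fold.
Four-fold degenerate third positions: 4.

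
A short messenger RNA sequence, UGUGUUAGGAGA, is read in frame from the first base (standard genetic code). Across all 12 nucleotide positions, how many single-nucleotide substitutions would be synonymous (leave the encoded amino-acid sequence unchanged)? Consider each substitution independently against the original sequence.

Codon 1 (UGU, Cys): 1 synonymous substitution.
Codon 2 (GUU, Val): 3 synonymous substitutions.
Codon 3 (AGG, Arg): 2 synonymous substitutions.
Codon 4 (AGA, Arg): 2 synonymous substitutions.
Total: 1 + 3 + 2 + 2 = 8.

8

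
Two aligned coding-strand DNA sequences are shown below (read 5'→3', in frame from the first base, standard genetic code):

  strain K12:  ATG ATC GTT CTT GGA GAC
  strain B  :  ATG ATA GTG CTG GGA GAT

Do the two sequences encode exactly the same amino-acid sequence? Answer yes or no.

yes

Codon 1: ATG Met / ATG Met — identical.
Codon 2: ATC Ile / ATA Ile — synonymous.
Codon 3: GTT Val / GTG Val — synonymous.
Codon 4: CTT Leu / CTG Leu — synonymous.
Codon 5: GGA Gly / GGA Gly — identical.
Codon 6: GAC Asp / GAT Asp — synonymous.
Nonsynonymous differences: 0 → same protein.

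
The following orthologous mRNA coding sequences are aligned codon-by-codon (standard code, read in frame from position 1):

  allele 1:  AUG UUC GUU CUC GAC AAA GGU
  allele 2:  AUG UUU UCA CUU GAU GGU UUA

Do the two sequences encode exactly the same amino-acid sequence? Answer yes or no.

Codon 1: AUG Met / AUG Met — identical.
Codon 2: UUC Phe / UUU Phe — synonymous.
Codon 3: GUU Val / UCA Ser — nonsynonymous.
Codon 4: CUC Leu / CUU Leu — synonymous.
Codon 5: GAC Asp / GAU Asp — synonymous.
Codon 6: AAA Lys / GGU Gly — nonsynonymous.
Codon 7: GGU Gly / UUA Leu — nonsynonymous.
Nonsynonymous differences: 3 → different protein.

no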